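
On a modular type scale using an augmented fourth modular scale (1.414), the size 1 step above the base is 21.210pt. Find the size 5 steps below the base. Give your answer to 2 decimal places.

2.65pt

21.210 ÷ 1.414⁶ = 21.210 ÷ 7.99275 ≈ 2.654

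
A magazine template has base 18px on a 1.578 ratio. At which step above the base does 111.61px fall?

1.578ⁿ = 111.61 / 18 = 6.2006
n = ln(6.2006) / ln(1.578) = 1.8246 / 0.4562 ≈ 4.00

4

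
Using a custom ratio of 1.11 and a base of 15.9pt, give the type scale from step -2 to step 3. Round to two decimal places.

12.90pt, 14.32pt, 15.90pt, 17.65pt, 19.59pt, 21.75pt

Step -2: 15.9 ÷ 1.11² = 12.90
Step -1: 15.9 ÷ 1.11 = 14.32
Step 0: 15.9pt
Step 1: 15.9 × 1.11 = 17.65
Step 2: 15.9 × 1.11² = 19.59
Step 3: 15.9 × 1.11³ = 21.75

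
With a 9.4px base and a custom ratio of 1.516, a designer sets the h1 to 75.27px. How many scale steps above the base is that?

1.516ⁿ = 75.27 / 9.4 = 8.0074
n = ln(8.0074) / ln(1.516) = 2.0804 / 0.4161 ≈ 5.00

5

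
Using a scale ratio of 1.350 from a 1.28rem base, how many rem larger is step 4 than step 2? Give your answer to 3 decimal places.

1.919rem

Step 2: 1.28 × 1.350² = 2.33280rem
Step 4: 1.28 × 1.350⁴ = 4.25153rem
Difference: 4.25153 − 2.33280 = 1.91873rem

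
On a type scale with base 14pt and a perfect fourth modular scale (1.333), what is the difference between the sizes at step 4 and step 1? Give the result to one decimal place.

25.5pt

Step 1: 14.0 × 1.333 = 18.662pt
Step 4: 14.0 × 1.333⁴ = 44.203pt
Difference: 44.203 − 18.662 = 25.541pt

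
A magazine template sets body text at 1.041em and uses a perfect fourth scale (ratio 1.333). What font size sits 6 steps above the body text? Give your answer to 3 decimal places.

A modular type scale is a geometric sequence: sizeₙ = base × rⁿ.
1.041 × 1.333⁶ = 1.041 × 5.61023 ≈ 5.840

5.840em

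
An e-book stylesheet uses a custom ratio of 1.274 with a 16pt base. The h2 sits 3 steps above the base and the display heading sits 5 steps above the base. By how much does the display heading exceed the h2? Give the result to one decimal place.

Step 3: 16.0 × 1.274³ = 33.085pt
Step 5: 16.0 × 1.274⁵ = 53.699pt
Difference: 53.699 − 33.085 = 20.614pt

20.6pt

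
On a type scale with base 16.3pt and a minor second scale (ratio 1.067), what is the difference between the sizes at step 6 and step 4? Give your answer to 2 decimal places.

2.93pt

Step 4: 16.3 × 1.067⁴ = 21.1274pt
Step 6: 16.3 × 1.067⁶ = 24.0533pt
Difference: 24.0533 − 21.1274 = 2.9259pt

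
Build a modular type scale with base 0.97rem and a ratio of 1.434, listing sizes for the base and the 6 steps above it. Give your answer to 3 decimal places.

Step 0: 0.97rem
Step 1: 0.97 × 1.434 = 1.391
Step 2: 0.97 × 1.434² = 1.995
Step 3: 0.97 × 1.434³ = 2.860
Step 4: 0.97 × 1.434⁴ = 4.102
Step 5: 0.97 × 1.434⁵ = 5.882
Step 6: 0.97 × 1.434⁶ = 8.435

0.970rem, 1.391rem, 1.995rem, 2.860rem, 4.102rem, 5.882rem, 8.435rem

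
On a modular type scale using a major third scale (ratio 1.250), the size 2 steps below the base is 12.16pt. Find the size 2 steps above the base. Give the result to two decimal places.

12.16 × 1.250⁴ = 12.16 × 2.44141 ≈ 29.688

29.69pt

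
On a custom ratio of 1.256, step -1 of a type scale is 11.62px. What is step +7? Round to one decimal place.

11.62 × 1.256⁸ = 11.62 × 6.19323 ≈ 71.965

72.0px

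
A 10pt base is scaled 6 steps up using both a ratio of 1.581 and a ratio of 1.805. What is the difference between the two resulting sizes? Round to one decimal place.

189.7pt

At 1.581: 10.0 × 1.581⁶ = 156.168pt
At 1.805: 10.0 × 1.805⁶ = 345.830pt
Difference: 345.830 − 156.168 = 189.662pt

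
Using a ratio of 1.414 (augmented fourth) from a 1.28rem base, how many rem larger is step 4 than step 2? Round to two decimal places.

Step 2: 1.28 × 1.414² = 2.5592rem
Step 4: 1.28 × 1.414⁴ = 5.1169rem
Difference: 5.1169 − 2.5592 = 2.5577rem

2.56rem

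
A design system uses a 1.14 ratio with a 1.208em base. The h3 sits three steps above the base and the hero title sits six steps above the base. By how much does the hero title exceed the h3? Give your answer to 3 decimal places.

Step 3: 1.208 × 1.14³ = 1.78971em
Step 6: 1.208 × 1.14⁶ = 2.65153em
Difference: 2.65153 − 1.78971 = 0.86182em

0.862em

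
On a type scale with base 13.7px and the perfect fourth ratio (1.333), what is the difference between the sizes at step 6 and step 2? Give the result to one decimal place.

Step 2: 13.7 × 1.333² = 24.343px
Step 6: 13.7 × 1.333⁶ = 76.860px
Difference: 76.860 − 24.343 = 52.517px

52.5px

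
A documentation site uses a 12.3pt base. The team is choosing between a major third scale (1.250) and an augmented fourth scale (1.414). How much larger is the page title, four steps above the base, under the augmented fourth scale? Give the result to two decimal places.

19.14pt

Major third: 12.3 × 1.250⁴ = 30.0293pt
Augmented fourth: 12.3 × 1.414⁴ = 49.1703pt
Difference: 49.1703 − 30.0293 = 19.1410pt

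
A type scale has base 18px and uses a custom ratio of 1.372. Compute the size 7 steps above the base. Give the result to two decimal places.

164.72px

18.0 × 1.372⁷ = 18.0 × 9.15122 ≈ 164.72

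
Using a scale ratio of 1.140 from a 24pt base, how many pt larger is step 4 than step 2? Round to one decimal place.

9.3pt

Step 2: 24.0 × 1.140² = 31.190pt
Step 4: 24.0 × 1.140⁴ = 40.535pt
Difference: 40.535 − 31.190 = 9.345pt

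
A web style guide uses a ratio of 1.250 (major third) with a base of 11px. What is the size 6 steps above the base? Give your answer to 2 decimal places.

Each step on a modular scale multiplies by the ratio, so the size n steps from the base is base × ratioⁿ.
11.0 × 1.250⁶ = 11.0 × 3.81470 ≈ 41.96

41.96px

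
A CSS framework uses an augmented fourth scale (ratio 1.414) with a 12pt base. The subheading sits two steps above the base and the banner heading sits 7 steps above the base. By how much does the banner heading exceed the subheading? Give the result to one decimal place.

111.6pt

Step 2: 12.0 × 1.414² = 23.993pt
Step 7: 12.0 × 1.414⁷ = 135.621pt
Difference: 135.621 − 23.993 = 111.628pt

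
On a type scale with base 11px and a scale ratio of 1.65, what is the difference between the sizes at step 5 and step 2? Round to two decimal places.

104.58px

Step 2: 11.0 × 1.65² = 29.9475px
Step 5: 11.0 × 1.65⁵ = 134.5279px
Difference: 134.5279 − 29.9475 = 104.5804px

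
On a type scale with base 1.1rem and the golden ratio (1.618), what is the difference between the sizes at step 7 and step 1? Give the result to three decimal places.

30.153rem

Step 1: 1.1 × 1.618 = 1.77980rem
Step 7: 1.1 × 1.618⁷ = 31.93319rem
Difference: 31.93319 − 1.77980 = 30.15339rem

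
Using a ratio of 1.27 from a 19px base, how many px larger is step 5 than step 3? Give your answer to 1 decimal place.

Step 3: 19.0 × 1.27³ = 38.919px
Step 5: 19.0 × 1.27⁵ = 62.773px
Difference: 62.773 − 38.919 = 23.854px

23.9px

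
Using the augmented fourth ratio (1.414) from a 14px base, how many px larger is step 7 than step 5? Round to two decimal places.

Step 5: 14.0 × 1.414⁵ = 79.1362px
Step 7: 14.0 × 1.414⁷ = 158.2246px
Difference: 158.2246 − 79.1362 = 79.0884px

79.09px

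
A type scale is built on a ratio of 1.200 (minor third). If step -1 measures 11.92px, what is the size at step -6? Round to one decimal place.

11.92 ÷ 1.200⁵ = 11.92 ÷ 2.48832 ≈ 4.790

4.8px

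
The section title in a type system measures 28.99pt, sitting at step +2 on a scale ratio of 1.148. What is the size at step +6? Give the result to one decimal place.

The gap is 6 − (2) = 4 steps, so the factor is 1.148^4.
28.99 × 1.148⁴ = 28.99 × 1.73687 ≈ 50.352

50.4pt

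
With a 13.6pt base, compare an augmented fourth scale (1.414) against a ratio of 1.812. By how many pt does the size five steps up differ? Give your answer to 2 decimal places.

Augmented fourth: 13.6 × 1.414⁵ = 76.8751pt
At 1.812: 13.6 × 1.812⁵ = 265.6623pt
Difference: 265.6623 − 76.8751 = 188.7872pt

188.79pt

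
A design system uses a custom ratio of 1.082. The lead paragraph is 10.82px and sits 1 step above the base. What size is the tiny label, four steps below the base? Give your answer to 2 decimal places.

Moving from step +1 to step -4 is 5 steps down, so divide by r⁵.
10.82 ÷ 1.082⁵ = 10.82 ÷ 1.48298 ≈ 7.296

7.30px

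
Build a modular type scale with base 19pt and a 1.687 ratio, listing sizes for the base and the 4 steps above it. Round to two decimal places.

19.00pt, 32.05pt, 54.07pt, 91.22pt, 153.89pt

Step 0: 19pt
Step 1: 19.0 × 1.687 = 32.05
Step 2: 19.0 × 1.687² = 54.07
Step 3: 19.0 × 1.687³ = 91.22
Step 4: 19.0 × 1.687⁴ = 153.89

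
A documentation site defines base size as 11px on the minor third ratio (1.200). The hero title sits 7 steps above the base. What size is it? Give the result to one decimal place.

Each step on a modular scale multiplies by the ratio, so the size n steps from the base is base × ratioⁿ.
11.0 × 1.200⁷ = 11.0 × 3.58318 ≈ 39.41

39.4px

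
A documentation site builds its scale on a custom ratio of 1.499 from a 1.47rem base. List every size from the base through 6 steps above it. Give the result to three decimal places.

Step 0: 1.47rem
Step 1: 1.47 × 1.499 = 2.204
Step 2: 1.47 × 1.499² = 3.303
Step 3: 1.47 × 1.499³ = 4.951
Step 4: 1.47 × 1.499⁴ = 7.422
Step 5: 1.47 × 1.499⁵ = 11.126
Step 6: 1.47 × 1.499⁶ = 16.677

1.470rem, 2.204rem, 3.303rem, 4.951rem, 7.422rem, 11.126rem, 16.677rem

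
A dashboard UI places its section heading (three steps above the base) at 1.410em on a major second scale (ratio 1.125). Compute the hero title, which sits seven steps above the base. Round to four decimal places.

1.410 × 1.125⁴ = 1.410 × 1.60181 ≈ 2.2585

2.2585em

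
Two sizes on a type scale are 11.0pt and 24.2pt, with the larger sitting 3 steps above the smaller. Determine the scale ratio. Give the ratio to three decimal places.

1.301

r³ = 24.2 / 11.0, so r = (24.2/11.0)^(1/3).
r = 2.2000^(1/3) ≈ 1.3006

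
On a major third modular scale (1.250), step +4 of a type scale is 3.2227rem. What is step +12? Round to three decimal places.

Moving from step +4 to step +12 is 8 steps up, so multiply by r⁸.
3.2227 × 1.250⁸ = 3.2227 × 5.96046 ≈ 19.209

19.209rem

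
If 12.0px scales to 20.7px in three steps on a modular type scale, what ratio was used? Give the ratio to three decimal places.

1.199

r³ = 20.7 / 12.0, so r = (20.7/12.0)^(1/3).
r = 1.7250^(1/3) ≈ 1.1993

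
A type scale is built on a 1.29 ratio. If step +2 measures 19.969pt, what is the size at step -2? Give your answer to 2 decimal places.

7.21pt

19.969 ÷ 1.29⁴ = 19.969 ÷ 2.76923 ≈ 7.211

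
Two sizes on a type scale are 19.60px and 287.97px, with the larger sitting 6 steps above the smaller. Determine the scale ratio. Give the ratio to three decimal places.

1.565

r⁶ = 287.97 / 19.60, so r = (287.97/19.60)^(1/6).
r = 14.6923^(1/6) ≈ 1.5650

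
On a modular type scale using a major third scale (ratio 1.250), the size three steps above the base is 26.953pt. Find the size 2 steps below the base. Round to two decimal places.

The gap is -2 − (3) = -5 steps, so the factor is 1.250^-5.
26.953 ÷ 1.250⁵ = 26.953 ÷ 3.05176 ≈ 8.832

8.83pt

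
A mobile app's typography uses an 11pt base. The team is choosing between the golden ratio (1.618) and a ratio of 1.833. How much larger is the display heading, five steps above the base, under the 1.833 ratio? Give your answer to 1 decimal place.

Golden ratio: 11.0 × 1.618⁵ = 121.979pt
At 1.833: 11.0 × 1.833⁵ = 227.617pt
Difference: 227.617 − 121.979 = 105.638pt

105.6pt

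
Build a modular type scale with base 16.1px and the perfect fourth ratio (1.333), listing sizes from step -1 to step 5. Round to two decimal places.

12.08px, 16.10px, 21.46px, 28.61px, 38.13px, 50.83px, 67.76px

Step -1: 16.1 ÷ 1.333 = 12.08
Step 0: 16.1px
Step 1: 16.1 × 1.333 = 21.46
Step 2: 16.1 × 1.333² = 28.61
Step 3: 16.1 × 1.333³ = 38.13
Step 4: 16.1 × 1.333⁴ = 50.83
Step 5: 16.1 × 1.333⁵ = 67.76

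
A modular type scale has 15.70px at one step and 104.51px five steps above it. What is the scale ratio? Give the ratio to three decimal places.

r⁵ = 104.51 / 15.70, so r = (104.51/15.70)^(1/5).
r = 6.6567^(1/5) ≈ 1.4610

1.461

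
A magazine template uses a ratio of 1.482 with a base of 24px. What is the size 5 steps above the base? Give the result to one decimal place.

A modular type scale is a geometric sequence: sizeₙ = base × rⁿ.
24.0 × 1.482⁵ = 24.0 × 7.14893 ≈ 171.57

171.6px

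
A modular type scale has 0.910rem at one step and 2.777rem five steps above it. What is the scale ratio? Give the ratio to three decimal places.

1.250

The ratio satisfies 0.910 × r⁵ = 2.777, so r = (2.777 / 0.910)^(1/5).
r = 3.0516^(1/5) ≈ 1.2500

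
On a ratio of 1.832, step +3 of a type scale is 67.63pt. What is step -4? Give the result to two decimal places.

0.98pt

67.63 ÷ 1.832⁷ = 67.63 ÷ 69.25933 ≈ 0.976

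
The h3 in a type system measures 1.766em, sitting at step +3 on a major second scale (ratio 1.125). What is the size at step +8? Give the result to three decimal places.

3.182em

1.766 × 1.125⁵ = 1.766 × 1.80203 ≈ 3.182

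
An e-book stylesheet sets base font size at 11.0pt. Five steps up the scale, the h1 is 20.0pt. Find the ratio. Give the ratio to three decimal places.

1.127

r⁵ = 20.0 / 11.0, so r = (20.0/11.0)^(1/5).
r = 1.8182^(1/5) ≈ 1.1270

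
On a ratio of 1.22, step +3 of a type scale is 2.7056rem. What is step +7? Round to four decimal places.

2.7056 × 1.22⁴ = 2.7056 × 2.21533 ≈ 5.9938

5.9938rem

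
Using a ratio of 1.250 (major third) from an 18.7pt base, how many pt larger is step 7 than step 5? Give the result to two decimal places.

Step 5: 18.7 × 1.250⁵ = 57.0679pt
Step 7: 18.7 × 1.250⁷ = 89.1685pt
Difference: 89.1685 − 57.0679 = 32.1006pt

32.10pt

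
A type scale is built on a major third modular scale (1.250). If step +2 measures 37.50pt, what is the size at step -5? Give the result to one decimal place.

Moving from step +2 to step -5 is 7 steps down, so divide by r⁷.
37.50 ÷ 1.250⁷ = 37.50 ÷ 4.76837 ≈ 7.864

7.9pt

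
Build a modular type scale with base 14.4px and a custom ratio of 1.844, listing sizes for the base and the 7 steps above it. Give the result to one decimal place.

14.4px, 26.6px, 49.0px, 90.3px, 166.5px, 307.0px, 566.1px, 1044.0px

Step 0: 14.4px
Step 1: 14.4 × 1.844 = 26.6
Step 2: 14.4 × 1.844² = 49.0
Step 3: 14.4 × 1.844³ = 90.3
Step 4: 14.4 × 1.844⁴ = 166.5
Step 5: 14.4 × 1.844⁵ = 307.0
Step 6: 14.4 × 1.844⁶ = 566.1
Step 7: 14.4 × 1.844⁷ = 1044.0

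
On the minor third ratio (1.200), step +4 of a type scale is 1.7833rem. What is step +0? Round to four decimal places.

0.8600rem

1.7833 ÷ 1.200⁴ = 1.7833 ÷ 2.07360 ≈ 0.8600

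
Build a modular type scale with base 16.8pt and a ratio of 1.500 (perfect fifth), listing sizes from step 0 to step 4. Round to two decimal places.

Step 0: 16.8pt
Step 1: 16.8 × 1.500 = 25.20
Step 2: 16.8 × 1.500² = 37.80
Step 3: 16.8 × 1.500³ = 56.70
Step 4: 16.8 × 1.500⁴ = 85.05

16.80pt, 25.20pt, 37.80pt, 56.70pt, 85.05pt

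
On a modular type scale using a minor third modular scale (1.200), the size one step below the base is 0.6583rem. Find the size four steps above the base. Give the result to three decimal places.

Moving from step -1 to step +4 is 5 steps up, so multiply by r⁵.
0.6583 × 1.200⁵ = 0.6583 × 2.48832 ≈ 1.638

1.638rem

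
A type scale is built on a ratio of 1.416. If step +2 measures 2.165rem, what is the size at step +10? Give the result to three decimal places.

2.165 × 1.416⁸ = 2.165 × 16.16241 ≈ 34.992

34.992rem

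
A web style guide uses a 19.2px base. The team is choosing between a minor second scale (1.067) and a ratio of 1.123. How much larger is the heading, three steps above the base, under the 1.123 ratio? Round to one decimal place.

Minor second: 19.2 × 1.067³ = 23.324px
At 1.123: 19.2 × 1.123³ = 27.192px
Difference: 27.192 − 23.324 = 3.868px

3.9px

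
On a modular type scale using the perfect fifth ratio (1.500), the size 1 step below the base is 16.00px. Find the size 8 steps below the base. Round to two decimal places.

0.94px

16.00 ÷ 1.500⁷ = 16.00 ÷ 17.08594 ≈ 0.936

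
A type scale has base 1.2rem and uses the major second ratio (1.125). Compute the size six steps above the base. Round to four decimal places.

2.4327rem

1.2 × 1.125⁶ = 1.2 × 2.02729 ≈ 2.4327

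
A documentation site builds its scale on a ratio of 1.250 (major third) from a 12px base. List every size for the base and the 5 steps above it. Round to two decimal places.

Step 0: 12px
Step 1: 12.0 × 1.250 = 15.00
Step 2: 12.0 × 1.250² = 18.75
Step 3: 12.0 × 1.250³ = 23.44
Step 4: 12.0 × 1.250⁴ = 29.30
Step 5: 12.0 × 1.250⁵ = 36.62

12.00px, 15.00px, 18.75px, 23.44px, 29.30px, 36.62px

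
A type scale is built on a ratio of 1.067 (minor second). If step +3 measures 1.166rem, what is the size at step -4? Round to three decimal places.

0.741rem

1.166 ÷ 1.067⁷ = 1.166 ÷ 1.57453 ≈ 0.741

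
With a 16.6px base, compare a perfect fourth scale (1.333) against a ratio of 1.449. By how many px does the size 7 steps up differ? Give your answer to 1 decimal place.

98.5px

Perfect fourth: 16.6 × 1.333⁷ = 124.142px
At 1.449: 16.6 × 1.449⁷ = 222.632px
Difference: 222.632 − 124.142 = 98.490px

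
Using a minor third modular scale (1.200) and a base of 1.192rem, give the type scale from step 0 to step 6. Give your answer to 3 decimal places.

Step 0: 1.192rem
Step 1: 1.192 × 1.200 = 1.430
Step 2: 1.192 × 1.200² = 1.716
Step 3: 1.192 × 1.200³ = 2.060
Step 4: 1.192 × 1.200⁴ = 2.472
Step 5: 1.192 × 1.200⁵ = 2.966
Step 6: 1.192 × 1.200⁶ = 3.559

1.192rem, 1.430rem, 1.716rem, 2.060rem, 2.472rem, 2.966rem, 3.559rem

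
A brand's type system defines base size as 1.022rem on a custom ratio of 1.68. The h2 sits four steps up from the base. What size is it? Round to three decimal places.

8.141rem

Each step on a modular scale multiplies by the ratio, so the size n steps from the base is base × ratioⁿ.
1.022 × 1.68⁴ = 1.022 × 7.96594 ≈ 8.141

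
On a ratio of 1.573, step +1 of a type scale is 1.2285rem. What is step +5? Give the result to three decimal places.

Moving from step +1 to step +5 is 4 steps up, so multiply by r⁴.
1.2285 × 1.573⁴ = 1.2285 × 6.12230 ≈ 7.521

7.521rem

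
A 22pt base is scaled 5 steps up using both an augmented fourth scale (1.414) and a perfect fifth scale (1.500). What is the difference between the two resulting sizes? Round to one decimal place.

Augmented fourth: 22.0 × 1.414⁵ = 124.357pt
Perfect fifth: 22.0 × 1.500⁵ = 167.062pt
Difference: 167.062 − 124.357 = 42.705pt

42.7pt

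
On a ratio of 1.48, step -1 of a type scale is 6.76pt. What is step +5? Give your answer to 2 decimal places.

71.04pt

6.76 × 1.48⁶ = 6.76 × 10.50922 ≈ 71.042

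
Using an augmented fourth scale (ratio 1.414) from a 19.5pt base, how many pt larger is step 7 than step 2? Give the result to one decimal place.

181.4pt

Step 2: 19.5 × 1.414² = 38.988pt
Step 7: 19.5 × 1.414⁷ = 220.384pt
Difference: 220.384 − 38.988 = 181.396pt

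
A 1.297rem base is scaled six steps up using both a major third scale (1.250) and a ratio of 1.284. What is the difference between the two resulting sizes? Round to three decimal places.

0.864rem

Major third: 1.297 × 1.250⁶ = 4.94766rem
At 1.284: 1.297 × 1.284⁶ = 5.81206rem
Difference: 5.81206 − 4.94766 = 0.86440rem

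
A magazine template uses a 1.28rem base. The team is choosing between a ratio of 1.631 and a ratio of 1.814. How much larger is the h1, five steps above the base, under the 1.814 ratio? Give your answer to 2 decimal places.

At 1.631: 1.28 × 1.631⁵ = 14.7734rem
At 1.814: 1.28 × 1.814⁵ = 25.1418rem
Difference: 25.1418 − 14.7734 = 10.3684rem

10.37rem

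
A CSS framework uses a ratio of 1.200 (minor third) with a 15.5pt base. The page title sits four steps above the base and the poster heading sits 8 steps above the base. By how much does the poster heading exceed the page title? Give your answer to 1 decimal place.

Step 4: 15.5 × 1.200⁴ = 32.141pt
Step 8: 15.5 × 1.200⁸ = 66.647pt
Difference: 66.647 − 32.141 = 34.506pt

34.5pt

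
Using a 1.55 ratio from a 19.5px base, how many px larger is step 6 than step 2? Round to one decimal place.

223.6px

Step 2: 19.5 × 1.55² = 46.849px
Step 6: 19.5 × 1.55⁶ = 270.411px
Difference: 270.411 − 46.849 = 223.562px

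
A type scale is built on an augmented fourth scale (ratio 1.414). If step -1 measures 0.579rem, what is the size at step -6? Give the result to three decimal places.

0.579 ÷ 1.414⁵ = 0.579 ÷ 5.65258 ≈ 0.102

0.102rem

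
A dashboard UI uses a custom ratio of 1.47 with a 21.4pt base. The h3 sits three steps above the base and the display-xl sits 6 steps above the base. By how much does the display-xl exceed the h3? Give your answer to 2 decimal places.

Step 3: 21.4 × 1.47³ = 67.9776pt
Step 6: 21.4 × 1.47⁶ = 215.9324pt
Difference: 215.9324 − 67.9776 = 147.9548pt

147.95pt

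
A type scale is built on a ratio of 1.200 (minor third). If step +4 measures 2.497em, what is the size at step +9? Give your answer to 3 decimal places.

6.213em

2.497 × 1.200⁵ = 2.497 × 2.48832 ≈ 6.213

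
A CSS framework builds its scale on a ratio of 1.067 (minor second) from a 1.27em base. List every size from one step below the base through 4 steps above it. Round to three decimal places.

Step -1: 1.27 ÷ 1.067 = 1.190
Step 0: 1.27em
Step 1: 1.27 × 1.067 = 1.355
Step 2: 1.27 × 1.067² = 1.446
Step 3: 1.27 × 1.067³ = 1.543
Step 4: 1.27 × 1.067⁴ = 1.646

1.190em, 1.270em, 1.355em, 1.446em, 1.543em, 1.646em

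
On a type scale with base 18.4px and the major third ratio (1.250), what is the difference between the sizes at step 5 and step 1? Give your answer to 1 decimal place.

Step 1: 18.4 × 1.250 = 23.000px
Step 5: 18.4 × 1.250⁵ = 56.152px
Difference: 56.152 − 23.000 = 33.152px

33.2px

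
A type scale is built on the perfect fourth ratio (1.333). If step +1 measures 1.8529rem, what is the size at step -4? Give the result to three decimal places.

The gap is -4 − (1) = -5 steps, so the factor is 1.333^-5.
1.8529 ÷ 1.333⁵ = 1.8529 ÷ 4.20873 ≈ 0.440

0.440rem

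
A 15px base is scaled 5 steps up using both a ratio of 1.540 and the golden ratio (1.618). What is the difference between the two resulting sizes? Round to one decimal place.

36.4px

At 1.540: 15.0 × 1.540⁵ = 129.926px
Golden ratio: 15.0 × 1.618⁵ = 166.335px
Difference: 166.335 − 129.926 = 36.409px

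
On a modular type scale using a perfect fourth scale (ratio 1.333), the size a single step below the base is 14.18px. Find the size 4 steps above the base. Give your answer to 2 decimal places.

59.68px

Moving from step -1 to step +4 is 5 steps up, so multiply by r⁵.
14.18 × 1.333⁵ = 14.18 × 4.20873 ≈ 59.680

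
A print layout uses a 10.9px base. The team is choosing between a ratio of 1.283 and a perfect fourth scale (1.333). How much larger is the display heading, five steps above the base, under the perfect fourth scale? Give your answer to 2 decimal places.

At 1.283: 10.9 × 1.283⁵ = 37.8931px
Perfect fourth: 10.9 × 1.333⁵ = 45.8751px
Difference: 45.8751 − 37.8931 = 7.9820px

7.98px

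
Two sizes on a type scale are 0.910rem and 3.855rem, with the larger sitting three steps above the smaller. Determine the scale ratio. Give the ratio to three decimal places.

The ratio satisfies 0.910 × r³ = 3.855, so r = (3.855 / 0.910)^(1/3).
r = 4.2363^(1/3) ≈ 1.6181

1.618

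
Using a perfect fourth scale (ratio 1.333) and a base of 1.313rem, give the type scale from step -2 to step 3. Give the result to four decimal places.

Step -2: 1.313 ÷ 1.333² = 0.7389
Step -1: 1.313 ÷ 1.333 = 0.9850
Step 0: 1.313rem
Step 1: 1.313 × 1.333 = 1.7502
Step 2: 1.313 × 1.333² = 2.3331
Step 3: 1.313 × 1.333³ = 3.1100

0.7389rem, 0.9850rem, 1.3130rem, 1.7502rem, 2.3331rem, 3.1100rem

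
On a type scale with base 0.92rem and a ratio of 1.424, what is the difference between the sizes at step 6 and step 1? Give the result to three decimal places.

Step 1: 0.92 × 1.424 = 1.31008rem
Step 6: 0.92 × 1.424⁶ = 7.67093rem
Difference: 7.67093 − 1.31008 = 6.36085rem

6.361rem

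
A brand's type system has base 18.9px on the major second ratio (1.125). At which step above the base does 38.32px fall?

6

1.125ⁿ = 38.32 / 18.9 = 2.0275
n = ln(2.0275) / ln(1.125) = 0.7068 / 0.1178 ≈ 6.00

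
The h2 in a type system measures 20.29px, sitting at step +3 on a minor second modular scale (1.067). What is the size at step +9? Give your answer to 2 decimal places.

20.29 × 1.067⁶ = 20.29 × 1.47566 ≈ 29.941

29.94px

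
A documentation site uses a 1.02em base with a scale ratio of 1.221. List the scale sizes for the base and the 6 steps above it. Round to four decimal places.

1.0200em, 1.2454em, 1.5207em, 1.8567em, 2.2671em, 2.7681em, 3.3798em

Step 0: 1.02em
Step 1: 1.02 × 1.221 = 1.2454
Step 2: 1.02 × 1.221² = 1.5207
Step 3: 1.02 × 1.221³ = 1.8567
Step 4: 1.02 × 1.221⁴ = 2.2671
Step 5: 1.02 × 1.221⁵ = 2.7681
Step 6: 1.02 × 1.221⁶ = 3.3798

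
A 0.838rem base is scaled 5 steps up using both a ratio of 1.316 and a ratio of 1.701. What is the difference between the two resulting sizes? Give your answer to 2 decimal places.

At 1.316: 0.838 × 1.316⁵ = 3.3077rem
At 1.701: 0.838 × 1.701⁵ = 11.9334rem
Difference: 11.9334 − 3.3077 = 8.6257rem

8.63rem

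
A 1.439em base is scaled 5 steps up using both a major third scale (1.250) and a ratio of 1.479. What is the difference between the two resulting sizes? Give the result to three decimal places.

Major third: 1.439 × 1.250⁵ = 4.39148em
At 1.479: 1.439 × 1.479⁵ = 10.18361em
Difference: 10.18361 − 4.39148 = 5.79213em

5.792em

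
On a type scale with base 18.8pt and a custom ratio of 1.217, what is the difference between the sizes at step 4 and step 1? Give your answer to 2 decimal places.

Step 1: 18.8 × 1.217 = 22.8796pt
Step 4: 18.8 × 1.217⁴ = 41.2401pt
Difference: 41.2401 − 22.8796 = 18.3605pt

18.36pt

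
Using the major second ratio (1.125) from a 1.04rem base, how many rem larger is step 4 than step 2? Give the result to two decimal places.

Step 2: 1.04 × 1.125² = 1.3163rem
Step 4: 1.04 × 1.125⁴ = 1.6659rem
Difference: 1.6659 − 1.3163 = 0.3496rem

0.35rem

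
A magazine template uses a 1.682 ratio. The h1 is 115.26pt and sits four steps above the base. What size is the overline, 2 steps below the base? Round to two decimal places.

Moving from step +4 to step -2 is 6 steps down, so divide by r⁶.
115.26 ÷ 1.682⁶ = 115.26 ÷ 22.64415 ≈ 5.090

5.09pt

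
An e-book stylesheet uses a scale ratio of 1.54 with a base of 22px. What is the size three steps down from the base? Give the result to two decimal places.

22.0 ÷ 1.54³ = 22.0 ÷ 3.65226 ≈ 6.02

6.02px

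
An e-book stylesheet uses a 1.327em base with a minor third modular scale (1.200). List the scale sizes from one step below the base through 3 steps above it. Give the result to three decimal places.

1.106em, 1.327em, 1.592em, 1.911em, 2.293em

Step -1: 1.327 ÷ 1.200 = 1.106
Step 0: 1.327em
Step 1: 1.327 × 1.200 = 1.592
Step 2: 1.327 × 1.200² = 1.911
Step 3: 1.327 × 1.200³ = 2.293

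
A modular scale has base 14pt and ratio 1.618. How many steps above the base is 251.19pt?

1.618ⁿ = 251.19 / 14 = 17.9421
n = ln(17.9421) / ln(1.618) = 2.8872 / 0.4812 ≈ 6.00

6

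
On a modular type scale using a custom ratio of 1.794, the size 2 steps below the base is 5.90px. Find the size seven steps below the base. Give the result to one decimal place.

0.3px

5.90 ÷ 1.794⁵ = 5.90 ÷ 18.58284 ≈ 0.317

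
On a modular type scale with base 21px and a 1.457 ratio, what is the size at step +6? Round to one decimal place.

21.0 × 1.457⁶ = 21.0 × 9.56659 ≈ 200.90

200.9px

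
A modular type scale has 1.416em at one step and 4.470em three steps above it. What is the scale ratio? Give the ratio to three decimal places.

The ratio satisfies 1.416 × r³ = 4.470, so r = (4.470 / 1.416)^(1/3).
r = 3.1568^(1/3) ≈ 1.4669

1.467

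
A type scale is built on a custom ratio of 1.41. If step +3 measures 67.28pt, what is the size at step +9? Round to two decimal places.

67.28 × 1.41⁶ = 67.28 × 7.85805 ≈ 528.689

528.69pt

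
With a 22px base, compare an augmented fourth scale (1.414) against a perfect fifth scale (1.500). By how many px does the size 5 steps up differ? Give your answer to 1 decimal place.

42.7px

Augmented fourth: 22.0 × 1.414⁵ = 124.357px
Perfect fifth: 22.0 × 1.500⁵ = 167.062px
Difference: 167.062 − 124.357 = 42.705px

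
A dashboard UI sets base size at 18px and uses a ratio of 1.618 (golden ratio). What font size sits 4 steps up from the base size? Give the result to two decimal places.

Each step on a modular scale multiplies by the ratio, so the size n steps from the base is base × ratioⁿ.
18.0 × 1.618⁴ = 18.0 × 6.85353 ≈ 123.36

123.36px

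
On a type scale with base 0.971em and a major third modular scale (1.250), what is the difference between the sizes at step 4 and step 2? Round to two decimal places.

0.85em

Step 2: 0.971 × 1.250² = 1.5172em
Step 4: 0.971 × 1.250⁴ = 2.3706em
Difference: 2.3706 − 1.5172 = 0.8534em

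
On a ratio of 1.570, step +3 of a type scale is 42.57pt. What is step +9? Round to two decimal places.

Moving from step +3 to step +9 is 6 steps up, so multiply by r⁶.
42.57 × 1.570⁶ = 42.57 × 14.97607 ≈ 637.531

637.53pt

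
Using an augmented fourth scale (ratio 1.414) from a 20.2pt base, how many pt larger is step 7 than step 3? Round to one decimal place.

Step 3: 20.2 × 1.414³ = 57.108pt
Step 7: 20.2 × 1.414⁷ = 228.295pt
Difference: 228.295 − 57.108 = 171.187pt

171.2pt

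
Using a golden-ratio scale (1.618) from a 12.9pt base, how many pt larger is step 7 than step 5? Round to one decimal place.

Step 5: 12.9 × 1.618⁵ = 143.048pt
Step 7: 12.9 × 1.618⁷ = 374.489pt
Difference: 374.489 − 143.048 = 231.441pt

231.4pt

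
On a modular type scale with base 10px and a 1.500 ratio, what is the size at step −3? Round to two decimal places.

2.96px

Each step on a modular scale multiplies by the ratio, so the size n steps from the base is base × ratioⁿ.
10.0 ÷ 1.500³ = 10.0 ÷ 3.37500 ≈ 2.96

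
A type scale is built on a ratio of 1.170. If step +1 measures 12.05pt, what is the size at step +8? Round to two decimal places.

Moving from step +1 to step +8 is 7 steps up, so multiply by r⁷.
12.05 × 1.170⁷ = 12.05 × 3.00124 ≈ 36.165

36.16pt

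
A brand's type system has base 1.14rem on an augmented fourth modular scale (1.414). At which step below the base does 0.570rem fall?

1.414ⁿ = 1.14 / 0.570 = 2.0000
n = ln(2.0000) / ln(1.414) = 0.6931 / 0.3464 ≈ 2.00

2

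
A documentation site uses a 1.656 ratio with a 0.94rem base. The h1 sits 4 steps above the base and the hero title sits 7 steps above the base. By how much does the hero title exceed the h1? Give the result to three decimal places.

Step 4: 0.94 × 1.656⁴ = 7.06918rem
Step 7: 0.94 × 1.656⁷ = 32.10334rem
Difference: 32.10334 − 7.06918 = 25.03416rem

25.034rem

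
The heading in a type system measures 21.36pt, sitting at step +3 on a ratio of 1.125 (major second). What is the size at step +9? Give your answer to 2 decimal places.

43.30pt

Moving from step +3 to step +9 is 6 steps up, so multiply by r⁶.
21.36 × 1.125⁶ = 21.36 × 2.02729 ≈ 43.303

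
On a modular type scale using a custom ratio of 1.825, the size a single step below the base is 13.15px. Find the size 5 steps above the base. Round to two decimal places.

The gap is 5 − (-1) = 6 steps, so the factor is 1.825^6.
13.15 × 1.825⁶ = 13.15 × 36.94683 ≈ 485.851

485.85px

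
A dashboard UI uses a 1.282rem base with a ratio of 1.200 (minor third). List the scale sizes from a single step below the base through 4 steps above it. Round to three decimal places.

Step -1: 1.282 ÷ 1.200 = 1.068
Step 0: 1.282rem
Step 1: 1.282 × 1.200 = 1.538
Step 2: 1.282 × 1.200² = 1.846
Step 3: 1.282 × 1.200³ = 2.215
Step 4: 1.282 × 1.200⁴ = 2.658

1.068rem, 1.282rem, 1.538rem, 1.846rem, 2.215rem, 2.658rem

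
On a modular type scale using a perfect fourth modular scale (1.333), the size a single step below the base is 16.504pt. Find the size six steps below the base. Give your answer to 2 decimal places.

16.504 ÷ 1.333⁵ = 16.504 ÷ 4.20873 ≈ 3.921

3.92pt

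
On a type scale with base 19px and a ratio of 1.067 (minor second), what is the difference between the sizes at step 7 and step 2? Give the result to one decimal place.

Step 2: 19.0 × 1.067² = 21.631px
Step 7: 19.0 × 1.067⁷ = 29.916px
Difference: 29.916 − 21.631 = 8.285px

8.3px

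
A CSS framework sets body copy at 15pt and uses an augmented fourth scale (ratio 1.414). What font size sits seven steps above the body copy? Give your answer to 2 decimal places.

169.53pt

15.0 × 1.414⁷ = 15.0 × 11.30175 ≈ 169.53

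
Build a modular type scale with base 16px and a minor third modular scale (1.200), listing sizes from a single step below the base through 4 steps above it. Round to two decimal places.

Step -1: 16.0 ÷ 1.200 = 13.33
Step 0: 16px
Step 1: 16.0 × 1.200 = 19.20
Step 2: 16.0 × 1.200² = 23.04
Step 3: 16.0 × 1.200³ = 27.65
Step 4: 16.0 × 1.200⁴ = 33.18

13.33px, 16.00px, 19.20px, 23.04px, 27.65px, 33.18px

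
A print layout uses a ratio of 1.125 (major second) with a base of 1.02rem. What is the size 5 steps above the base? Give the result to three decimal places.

1.838rem

1.02 × 1.125⁵ = 1.02 × 1.80203 ≈ 1.838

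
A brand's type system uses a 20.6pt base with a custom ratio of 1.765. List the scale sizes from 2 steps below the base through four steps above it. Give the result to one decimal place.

6.6pt, 11.7pt, 20.6pt, 36.4pt, 64.2pt, 113.3pt, 199.9pt

Step -2: 20.6 ÷ 1.765² = 6.6
Step -1: 20.6 ÷ 1.765 = 11.7
Step 0: 20.6pt
Step 1: 20.6 × 1.765 = 36.4
Step 2: 20.6 × 1.765² = 64.2
Step 3: 20.6 × 1.765³ = 113.3
Step 4: 20.6 × 1.765⁴ = 199.9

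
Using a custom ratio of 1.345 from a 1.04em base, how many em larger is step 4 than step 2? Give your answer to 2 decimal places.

1.52em

Step 2: 1.04 × 1.345² = 1.8814em
Step 4: 1.04 × 1.345⁴ = 3.4035em
Difference: 3.4035 − 1.8814 = 1.5221em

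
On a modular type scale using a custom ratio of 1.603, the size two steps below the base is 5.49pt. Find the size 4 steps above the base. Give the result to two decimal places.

93.15pt

5.49 × 1.603⁶ = 5.49 × 16.96685 ≈ 93.148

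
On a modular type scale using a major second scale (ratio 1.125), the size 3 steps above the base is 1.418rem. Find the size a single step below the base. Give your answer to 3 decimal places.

The gap is -1 − (3) = -4 steps, so the factor is 1.125^-4.
1.418 ÷ 1.125⁴ = 1.418 ÷ 1.60181 ≈ 0.885

0.885rem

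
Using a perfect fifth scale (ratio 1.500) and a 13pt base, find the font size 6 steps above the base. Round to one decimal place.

13.0 × 1.500⁶ = 13.0 × 11.39062 ≈ 148.08

148.1pt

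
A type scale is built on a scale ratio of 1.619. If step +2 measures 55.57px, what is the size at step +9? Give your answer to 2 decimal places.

55.57 × 1.619⁷ = 55.57 × 29.15600 ≈ 1620.199

1620.20px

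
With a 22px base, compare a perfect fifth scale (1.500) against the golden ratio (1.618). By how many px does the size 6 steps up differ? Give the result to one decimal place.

Perfect fifth: 22.0 × 1.500⁶ = 250.594px
Golden ratio: 22.0 × 1.618⁶ = 394.724px
Difference: 394.724 − 250.594 = 144.130px

144.1px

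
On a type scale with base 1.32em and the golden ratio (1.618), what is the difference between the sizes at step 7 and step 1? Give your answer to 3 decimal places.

36.184em

Step 1: 1.32 × 1.618 = 2.13576em
Step 7: 1.32 × 1.618⁷ = 38.31983em
Difference: 38.31983 − 2.13576 = 36.18407em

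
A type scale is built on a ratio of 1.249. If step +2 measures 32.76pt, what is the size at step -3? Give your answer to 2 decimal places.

32.76 ÷ 1.249⁵ = 32.76 ÷ 3.03957 ≈ 10.778

10.78pt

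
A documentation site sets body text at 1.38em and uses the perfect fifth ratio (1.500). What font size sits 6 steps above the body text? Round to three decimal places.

15.719em

Each step on a modular scale multiplies by the ratio, so the size n steps from the base is base × ratioⁿ.
1.38 × 1.500⁶ = 1.38 × 11.39062 ≈ 15.719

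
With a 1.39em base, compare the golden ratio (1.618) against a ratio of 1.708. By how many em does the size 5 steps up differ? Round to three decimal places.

Golden ratio: 1.39 × 1.618⁵ = 15.41372em
At 1.708: 1.39 × 1.708⁵ = 20.20478em
Difference: 20.20478 − 15.41372 = 4.79106em

4.791em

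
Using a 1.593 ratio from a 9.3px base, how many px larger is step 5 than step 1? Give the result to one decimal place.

80.6px

Step 1: 9.3 × 1.593 = 14.815px
Step 5: 9.3 × 1.593⁵ = 95.403px
Difference: 95.403 − 14.815 = 80.588px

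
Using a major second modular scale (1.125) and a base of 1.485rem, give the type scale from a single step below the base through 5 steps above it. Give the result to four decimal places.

Step -1: 1.485 ÷ 1.125 = 1.3200
Step 0: 1.485rem
Step 1: 1.485 × 1.125 = 1.6706
Step 2: 1.485 × 1.125² = 1.8795
Step 3: 1.485 × 1.125³ = 2.1144
Step 4: 1.485 × 1.125⁴ = 2.3787
Step 5: 1.485 × 1.125⁵ = 2.6760

1.3200rem, 1.4850rem, 1.6706rem, 1.8795rem, 2.1144rem, 2.3787rem, 2.6760rem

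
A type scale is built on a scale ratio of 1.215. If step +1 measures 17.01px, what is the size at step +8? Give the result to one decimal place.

66.5px

The gap is 8 − (1) = 7 steps, so the factor is 1.215^7.
17.01 × 1.215⁷ = 17.01 × 3.90871 ≈ 66.487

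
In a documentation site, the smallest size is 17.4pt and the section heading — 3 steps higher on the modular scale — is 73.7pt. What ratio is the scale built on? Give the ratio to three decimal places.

The ratio satisfies 17.4 × r³ = 73.7, so r = (73.7 / 17.4)^(1/3).
r = 4.2356^(1/3) ≈ 1.6180

1.618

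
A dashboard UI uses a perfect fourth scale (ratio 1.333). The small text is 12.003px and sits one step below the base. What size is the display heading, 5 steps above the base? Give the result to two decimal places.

67.34px

12.003 × 1.333⁶ = 12.003 × 5.61023 ≈ 67.340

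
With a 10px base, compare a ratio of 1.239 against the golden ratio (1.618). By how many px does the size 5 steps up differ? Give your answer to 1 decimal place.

81.7px

At 1.239: 10.0 × 1.239⁵ = 29.198px
Golden ratio: 10.0 × 1.618⁵ = 110.890px
Difference: 110.890 − 29.198 = 81.692px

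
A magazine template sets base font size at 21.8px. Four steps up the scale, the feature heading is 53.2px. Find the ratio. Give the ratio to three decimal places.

The ratio satisfies 21.8 × r⁴ = 53.2, so r = (53.2 / 21.8)^(1/4).
r = 2.4404^(1/4) ≈ 1.2499

1.250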